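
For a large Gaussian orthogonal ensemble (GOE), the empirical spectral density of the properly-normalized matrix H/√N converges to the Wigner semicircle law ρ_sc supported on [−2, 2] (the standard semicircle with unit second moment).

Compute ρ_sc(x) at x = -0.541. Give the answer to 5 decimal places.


ρ_sc(x) = (1/(2π)) √(4 − x²). With x = -0.541:
  4 − x² = 4 − (-0.541)² = 4 − 0.292681 = 3.707319.
  √(4 − x²) = 1.925440.
  1/(2π) = 0.159155.
  ρ_sc(-0.541) = 0.159155 · 1.925440 = 0.306443.

Rounded to 5 decimal places: ρ_sc(-0.541) ≈ 0.30644.


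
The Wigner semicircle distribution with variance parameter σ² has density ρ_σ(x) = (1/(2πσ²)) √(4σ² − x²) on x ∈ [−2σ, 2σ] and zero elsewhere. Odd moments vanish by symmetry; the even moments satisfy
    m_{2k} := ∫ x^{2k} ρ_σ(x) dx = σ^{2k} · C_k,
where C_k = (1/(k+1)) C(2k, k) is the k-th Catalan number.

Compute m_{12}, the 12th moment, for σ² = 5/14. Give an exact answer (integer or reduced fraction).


By the scaled semicircle moment identity, m_{2k} = σ^{2k} · C_k with k = 6.
C_6 = (1/(k+1)) · C(2k, k) = (1/7) · C(12, 6) = (1/7) · 924 = 132.
σ^{2k} = (σ²)^k = (5/14)^6 = 15625/7529536.

Therefore m_{12} = σ^{12} · C_6 = (15625/7529536) · 132 = 515625/1882384.


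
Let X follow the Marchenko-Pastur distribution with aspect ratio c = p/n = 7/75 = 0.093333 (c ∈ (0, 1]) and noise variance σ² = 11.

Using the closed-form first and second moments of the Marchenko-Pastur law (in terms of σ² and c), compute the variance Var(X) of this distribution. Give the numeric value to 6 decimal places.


Recall the MP moments m_1 = E[X] = σ² and m_2 = E[X²] = σ⁴ (1 + c).
m_1 = E[X] = σ² = 11, so m_1² = 121.
m_2 = E[X²] = σ⁴ (1 + c) = 121 · (1 + 0.093333) = 121 · 1.093333 = 132.293333.
(Note m_2 − m_1² simplifies to c · σ⁴ = 0.093333 · 121.)

Var(X) = m_2 − m_1² = 132.293333 − 121 = 11.293333.


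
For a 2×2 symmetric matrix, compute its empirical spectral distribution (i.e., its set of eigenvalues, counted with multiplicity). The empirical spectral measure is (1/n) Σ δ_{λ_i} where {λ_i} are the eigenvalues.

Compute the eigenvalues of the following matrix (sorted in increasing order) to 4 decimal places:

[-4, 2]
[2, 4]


Since M is real symmetric, both eigenvalues are real; they are the roots of det(λI − M) = λ² − (tr M) λ + det M.
tr M = -4 + 4 = 0.
det M = (-4)·4 − 2² = -16 − 4 = -20.
Characteristic polynomial: λ² − 20 = 0.
Discriminant Δ = (tr M)² − 4·det M = 0 − (-80) = 80; √Δ = 8.944272.
λ = (tr M ± √Δ)/2 = (0 ± 8.944272)/2, giving (tr M − √Δ)/2 = -4.4721 and (tr M + √Δ)/2 = 4.4721.

Eigenvalues sorted in increasing order: [-4.4721, 4.4721].


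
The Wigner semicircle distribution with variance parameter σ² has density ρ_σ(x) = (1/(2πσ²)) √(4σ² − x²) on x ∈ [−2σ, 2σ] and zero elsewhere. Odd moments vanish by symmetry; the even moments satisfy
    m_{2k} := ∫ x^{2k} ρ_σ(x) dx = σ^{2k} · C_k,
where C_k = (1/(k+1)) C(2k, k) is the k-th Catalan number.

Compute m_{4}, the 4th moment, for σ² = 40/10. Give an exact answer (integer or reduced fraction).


By the scaled semicircle moment identity, m_{2k} = σ^{2k} · C_k with k = 2.
C_2 = (1/(k+1)) · C(2k, k) = (1/3) · C(4, 2) = (1/3) · 6 = 2.
σ^{2k} = (σ²)^k = (40/10)^2 = 16.

Therefore m_{4} = σ^{4} · C_2 = 16 · 2 = 32.


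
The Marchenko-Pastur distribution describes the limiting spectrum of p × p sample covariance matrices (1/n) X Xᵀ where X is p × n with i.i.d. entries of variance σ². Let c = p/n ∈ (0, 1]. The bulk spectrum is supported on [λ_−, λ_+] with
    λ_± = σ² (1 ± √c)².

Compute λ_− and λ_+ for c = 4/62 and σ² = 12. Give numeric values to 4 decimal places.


c = 4/62 = 0.064516; √c = 0.254000.
λ_− = σ² (1 − √c)² = 12 · (1 − 0.254000)² = 12 · (0.746000)² = 6.678187.
λ_+ = σ² (1 + √c)² = 12 · (1 + 0.254000)² = 12 · (1.254000)² = 18.870200.

Rounded to 4 decimal places: λ_− ≈ 6.6782, λ_+ ≈ 18.8702.


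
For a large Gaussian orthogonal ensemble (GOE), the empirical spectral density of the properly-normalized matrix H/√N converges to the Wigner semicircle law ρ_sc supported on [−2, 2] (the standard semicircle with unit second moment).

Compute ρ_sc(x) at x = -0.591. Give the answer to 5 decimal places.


ρ_sc(x) = (1/(2π)) √(4 − x²). With x = -0.591:
  4 − x² = 4 − (-0.591)² = 4 − 0.349281 = 3.650719.
  √(4 − x²) = 1.910685.
  1/(2π) = 0.159155.
  ρ_sc(-0.591) = 0.159155 · 1.910685 = 0.304095.

Rounded to 5 decimal places: ρ_sc(-0.591) ≈ 0.30410.


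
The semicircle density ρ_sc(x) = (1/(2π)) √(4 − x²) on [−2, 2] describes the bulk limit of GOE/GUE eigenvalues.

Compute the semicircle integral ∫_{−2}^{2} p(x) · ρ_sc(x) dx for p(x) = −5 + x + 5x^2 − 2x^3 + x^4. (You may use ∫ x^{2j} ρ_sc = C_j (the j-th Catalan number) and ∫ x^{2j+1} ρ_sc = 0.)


Write p(x) = Σ a_i x^i, split into monomials and integrate each against ρ_sc separately.
Using ∫ x^{2j} ρ_sc = C_j = (1/(j+1)) C(2j, j) (Catalan numbers) and ∫ x^{2j+1} ρ_sc = 0 (odd monomials vanish by symmetry):
  i = 0 (even): a_0 · C_{0} = -5 · 1 = -5
  i = 1 (odd): ∫ x^1 ρ_sc = 0 (vanishes)
  i = 2 (even): a_2 · C_{1} = 5 · 1 = 5
  i = 3 (odd): ∫ x^3 ρ_sc = 0 (vanishes)
  i = 4 (even): a_4 · C_{2} = 1 · 2 = 2

Summing the contributions: ∫_{−2}^{2} p(x) ρ_sc(x) dx = (-5) + 5 + 2 = 2.


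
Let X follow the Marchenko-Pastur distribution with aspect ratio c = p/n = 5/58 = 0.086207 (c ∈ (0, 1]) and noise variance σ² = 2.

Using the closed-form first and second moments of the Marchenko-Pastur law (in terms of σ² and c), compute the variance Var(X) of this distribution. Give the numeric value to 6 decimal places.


Recall the MP moments m_1 = E[X] = σ² and m_2 = E[X²] = σ⁴ (1 + c).
m_1 = E[X] = σ² = 2, so m_1² = 4.
m_2 = E[X²] = σ⁴ (1 + c) = 4 · (1 + 0.086207) = 4 · 1.086207 = 4.344828.
(Note m_2 − m_1² simplifies to c · σ⁴ = 0.086207 · 4.)

Var(X) = m_2 − m_1² = 4.344828 − 4 = 0.344828.


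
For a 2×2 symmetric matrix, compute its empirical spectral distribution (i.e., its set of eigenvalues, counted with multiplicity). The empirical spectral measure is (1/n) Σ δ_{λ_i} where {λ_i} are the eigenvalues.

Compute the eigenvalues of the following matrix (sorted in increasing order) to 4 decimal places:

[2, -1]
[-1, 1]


Since M is real symmetric, both eigenvalues are real; they are the roots of det(λI − M) = λ² − (tr M) λ + det M.
tr M = 2 + 1 = 3.
det M = 2·1 − (-1)² = 2 − 1 = 1.
Characteristic polynomial: λ² − 3λ + 1 = 0.
Discriminant Δ = (tr M)² − 4·det M = 9 − 4 = 5; √Δ = 2.236068.
λ = (tr M ± √Δ)/2 = (3 ± 2.236068)/2, giving (tr M − √Δ)/2 = 0.3820 and (tr M + √Δ)/2 = 2.6180.

Eigenvalues sorted in increasing order: [0.3820, 2.6180].


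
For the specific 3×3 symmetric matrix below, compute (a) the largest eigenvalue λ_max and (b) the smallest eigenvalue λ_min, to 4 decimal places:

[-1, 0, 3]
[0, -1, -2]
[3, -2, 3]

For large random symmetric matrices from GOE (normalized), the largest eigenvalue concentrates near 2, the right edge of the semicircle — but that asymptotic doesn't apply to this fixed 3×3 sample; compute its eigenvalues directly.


Since M is real symmetric, all three eigenvalues are real; they are the roots of det(λI − M) = λ³ − (tr M) λ² + s λ − det M, where s is the sum of the principal 2×2 minors.
tr M = -1 + (-1) + 3 = 1.
s = ((-1)·(-1) − 0²) + ((-1)·3 − 3²) + ((-1)·3 − (-2)²) = 1 + (-12) + (-7) = -18.
det M (expand along row 1) = (-1)·(-7) − 0·6 + 3·3 = 16.
Characteristic polynomial: λ³ − λ² − 18λ − 16 = 0.
Substitute λ = y + (tr M)/3 = y + 0.333333 to remove the quadratic term: y³ + p·y + q = 0 with p = s − (tr M)²/3 = -18.333333 and q = −2(tr M)³/27 + (tr M)·s/3 − det M = -22.074074.
Three real roots ⇒ use the trigonometric (Viète) form: r = 2√(−p/3) = 4.944132, φ = arccos(3q/(p·r)) = arccos(0.730587) = 0.751614 rad.
y_k = r·cos(φ/3 − 2πk/3) for k = 0, 1, 2 gives y = 4.789772, -1.333333, -3.456439.
λ_k = y_k + 0.333333 gives λ = 5.1231, -1.0000, -3.1231 (check: the sum is 1.0000 = tr M).

Hence λ_max = 5.1231 and λ_min = -3.1231.


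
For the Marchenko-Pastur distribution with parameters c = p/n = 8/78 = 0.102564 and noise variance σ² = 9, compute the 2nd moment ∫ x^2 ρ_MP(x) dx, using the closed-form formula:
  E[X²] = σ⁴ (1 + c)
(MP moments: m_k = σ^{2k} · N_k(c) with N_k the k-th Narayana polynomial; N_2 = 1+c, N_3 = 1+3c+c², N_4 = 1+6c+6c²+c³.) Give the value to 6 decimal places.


E[X²] = σ⁴ (1 + c) (second MP moment). With σ² = 9 (so σ⁴ = 81) and c = 8/78 = 0.102564: E[X²] = 81 · (1 + 0.102564) = 81 · 1.102564.

So E[X^2] = 89.307692.


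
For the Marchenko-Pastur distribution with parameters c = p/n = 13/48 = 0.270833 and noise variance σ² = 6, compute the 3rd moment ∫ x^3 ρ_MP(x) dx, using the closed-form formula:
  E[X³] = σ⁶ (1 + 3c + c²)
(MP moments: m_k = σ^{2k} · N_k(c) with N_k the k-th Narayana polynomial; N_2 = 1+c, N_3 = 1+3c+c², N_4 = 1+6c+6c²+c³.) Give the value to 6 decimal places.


E[X³] = σ⁶ (1 + 3c + c²) (third MP moment). With σ² = 6 (so σ⁶ = 216) and c = 13/48 = 0.270833: E[X³] = 216 · (1 + 3·0.270833 + (0.270833)²) = 216 · 1.885851.

So E[X^3] = 407.343750.


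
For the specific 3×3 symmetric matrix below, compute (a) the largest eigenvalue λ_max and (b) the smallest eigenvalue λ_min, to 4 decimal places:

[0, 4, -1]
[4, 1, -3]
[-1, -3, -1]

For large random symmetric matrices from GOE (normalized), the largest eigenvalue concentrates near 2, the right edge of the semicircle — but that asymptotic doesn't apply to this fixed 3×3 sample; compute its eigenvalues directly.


Since M is real symmetric, all three eigenvalues are real; they are the roots of det(λI − M) = λ³ − (tr M) λ² + s λ − det M, where s is the sum of the principal 2×2 minors.
tr M = 0 + 1 + (-1) = 0.
s = (0·1 − 4²) + (0·(-1) − (-1)²) + (1·(-1) − (-3)²) = -16 + (-1) + (-10) = -27.
det M (expand along row 1) = 0·(-10) − 4·(-7) + (-1)·(-11) = 39.
Characteristic polynomial: λ³ − 27λ − 39 = 0.
Substitute λ = y + (tr M)/3 = y + 0.000000 to remove the quadratic term: y³ + p·y + q = 0 with p = s − (tr M)²/3 = -27.000000 and q = −2(tr M)³/27 + (tr M)·s/3 − det M = -39.000000.
Three real roots ⇒ use the trigonometric (Viète) form: r = 2√(−p/3) = 6.000000, φ = arccos(3q/(p·r)) = arccos(0.722222) = 0.763786 rad.
y_k = r·cos(φ/3 − 2πk/3) for k = 0, 1, 2 gives y = 5.806592, -1.594624, -4.211967.
λ_k = y_k + 0.000000 gives λ = 5.8066, -1.5946, -4.2120 (check: the sum is 0.0000 = tr M).

Hence λ_max = 5.8066 and λ_min = -4.2120.


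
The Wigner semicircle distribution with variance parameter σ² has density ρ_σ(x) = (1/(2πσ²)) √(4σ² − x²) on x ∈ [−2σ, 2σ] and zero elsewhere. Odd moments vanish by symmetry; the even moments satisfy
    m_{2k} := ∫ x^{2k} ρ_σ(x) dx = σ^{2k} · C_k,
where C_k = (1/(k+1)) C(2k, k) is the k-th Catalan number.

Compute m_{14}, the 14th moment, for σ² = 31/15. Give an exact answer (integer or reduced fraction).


By the scaled semicircle moment identity, m_{2k} = σ^{2k} · C_k with k = 7.
C_7 = (1/(k+1)) · C(2k, k) = (1/8) · C(14, 7) = (1/8) · 3432 = 429.
σ^{2k} = (σ²)^k = (31/15)^7 = 27512614111/170859375.

Therefore m_{14} = σ^{14} · C_7 = (27512614111/170859375) · 429 = 3934303817873/56953125.


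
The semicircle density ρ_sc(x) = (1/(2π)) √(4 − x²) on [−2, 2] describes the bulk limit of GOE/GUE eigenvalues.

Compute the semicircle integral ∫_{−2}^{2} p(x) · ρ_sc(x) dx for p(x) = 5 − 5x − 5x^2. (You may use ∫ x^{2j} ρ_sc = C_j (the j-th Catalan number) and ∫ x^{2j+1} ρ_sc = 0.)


Write p(x) = Σ a_i x^i, split into monomials and integrate each against ρ_sc separately.
Using ∫ x^{2j} ρ_sc = C_j = (1/(j+1)) C(2j, j) (Catalan numbers) and ∫ x^{2j+1} ρ_sc = 0 (odd monomials vanish by symmetry):
  i = 0 (even): a_0 · C_{0} = 5 · 1 = 5
  i = 1 (odd): ∫ x^1 ρ_sc = 0 (vanishes)
  i = 2 (even): a_2 · C_{1} = -5 · 1 = -5

Summing the contributions: ∫_{−2}^{2} p(x) ρ_sc(x) dx = 5 + (-5) = 0.


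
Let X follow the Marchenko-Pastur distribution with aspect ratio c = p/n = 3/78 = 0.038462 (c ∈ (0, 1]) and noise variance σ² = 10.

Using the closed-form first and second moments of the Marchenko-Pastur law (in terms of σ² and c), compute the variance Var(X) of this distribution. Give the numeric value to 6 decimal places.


Recall the MP moments m_1 = E[X] = σ² and m_2 = E[X²] = σ⁴ (1 + c).
m_1 = E[X] = σ² = 10, so m_1² = 100.
m_2 = E[X²] = σ⁴ (1 + c) = 100 · (1 + 0.038462) = 100 · 1.038462 = 103.846154.
(Note m_2 − m_1² simplifies to c · σ⁴ = 0.038462 · 100.)

Var(X) = m_2 − m_1² = 103.846154 − 100 = 3.846154.


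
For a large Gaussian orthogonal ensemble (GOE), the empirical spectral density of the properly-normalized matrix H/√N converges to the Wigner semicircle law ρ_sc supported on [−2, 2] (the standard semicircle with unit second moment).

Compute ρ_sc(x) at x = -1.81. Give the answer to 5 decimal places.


ρ_sc(x) = (1/(2π)) √(4 − x²). With x = -1.81:
  4 − x² = 4 − (-1.81)² = 4 − 3.276100 = 0.723900.
  √(4 − x²) = 0.850823.
  1/(2π) = 0.159155.
  ρ_sc(-1.81) = 0.159155 · 0.850823 = 0.135413.

Rounded to 5 decimal places: ρ_sc(-1.81) ≈ 0.13541.


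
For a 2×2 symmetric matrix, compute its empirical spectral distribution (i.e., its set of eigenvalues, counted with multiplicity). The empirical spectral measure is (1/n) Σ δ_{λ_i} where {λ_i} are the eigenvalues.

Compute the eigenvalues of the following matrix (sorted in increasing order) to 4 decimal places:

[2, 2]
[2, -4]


Since M is real symmetric, both eigenvalues are real; they are the roots of det(λI − M) = λ² − (tr M) λ + det M.
tr M = 2 + (-4) = -2.
det M = 2·(-4) − 2² = -8 − 4 = -12.
Characteristic polynomial: λ² + 2λ − 12 = 0.
Discriminant Δ = (tr M)² − 4·det M = 4 − (-48) = 52; √Δ = 7.211103.
λ = (tr M ± √Δ)/2 = (-2 ± 7.211103)/2, giving (tr M − √Δ)/2 = -4.6056 and (tr M + √Δ)/2 = 2.6056.

Eigenvalues sorted in increasing order: [-4.6056, 2.6056].


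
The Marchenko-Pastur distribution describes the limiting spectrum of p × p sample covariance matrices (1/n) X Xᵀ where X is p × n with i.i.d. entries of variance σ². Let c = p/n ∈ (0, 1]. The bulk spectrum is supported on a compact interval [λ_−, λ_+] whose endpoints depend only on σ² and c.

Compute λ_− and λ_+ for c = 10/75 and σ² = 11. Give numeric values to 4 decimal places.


c = 10/75 = 0.133333; √c = 0.365148.
λ_− = σ² (1 − √c)² = 11 · (1 − 0.365148)² = 11 · (0.634852)² = 4.433402.
λ_+ = σ² (1 + √c)² = 11 · (1 + 0.365148)² = 11 · (1.365148)² = 20.499931.

Rounded to 4 decimal places: λ_− ≈ 4.4334, λ_+ ≈ 20.4999.


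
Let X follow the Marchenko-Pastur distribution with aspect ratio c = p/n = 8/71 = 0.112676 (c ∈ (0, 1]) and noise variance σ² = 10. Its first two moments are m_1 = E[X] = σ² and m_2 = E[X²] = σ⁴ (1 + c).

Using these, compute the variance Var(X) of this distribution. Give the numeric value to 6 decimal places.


m_1 = E[X] = σ² = 10, so m_1² = 100.
m_2 = E[X²] = σ⁴ (1 + c) = 100 · (1 + 0.112676) = 100 · 1.112676 = 111.267606.
(Note m_2 − m_1² simplifies to c · σ⁴ = 0.112676 · 100.)

Var(X) = m_2 − m_1² = 111.267606 − 100 = 11.267606.


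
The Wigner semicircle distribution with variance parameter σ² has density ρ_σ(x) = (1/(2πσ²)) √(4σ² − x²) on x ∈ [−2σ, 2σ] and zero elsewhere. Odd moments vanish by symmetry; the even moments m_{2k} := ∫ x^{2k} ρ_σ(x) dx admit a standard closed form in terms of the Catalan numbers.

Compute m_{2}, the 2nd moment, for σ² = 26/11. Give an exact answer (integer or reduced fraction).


By the scaled semicircle moment identity, m_{2k} = σ^{2k} · C_k with k = 1.
C_1 = (1/(k+1)) · C(2k, k) = (1/2) · C(2, 1) = (1/2) · 2 = 1.
σ^{2k} = (σ²)^k = (26/11)^1 = 26/11.

Therefore m_{2} = σ^{2} · C_1 = (26/11) · 1 = 26/11.


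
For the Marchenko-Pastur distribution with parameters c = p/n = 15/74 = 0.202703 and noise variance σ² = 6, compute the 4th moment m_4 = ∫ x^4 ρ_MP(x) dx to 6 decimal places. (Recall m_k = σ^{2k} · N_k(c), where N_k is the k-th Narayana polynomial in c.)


E[X⁴] = σ⁸ (1 + 6c + 6c² + c³) (fourth MP moment). With σ² = 6 (so σ⁸ = 1296) and c = 15/74 = 0.202703: E[X⁴] = 1296 · (1 + 6·0.202703 + 6·(0.202703)² + (0.202703)³) = 1296 · 2.471075.

So E[X^4] = 3202.513533.


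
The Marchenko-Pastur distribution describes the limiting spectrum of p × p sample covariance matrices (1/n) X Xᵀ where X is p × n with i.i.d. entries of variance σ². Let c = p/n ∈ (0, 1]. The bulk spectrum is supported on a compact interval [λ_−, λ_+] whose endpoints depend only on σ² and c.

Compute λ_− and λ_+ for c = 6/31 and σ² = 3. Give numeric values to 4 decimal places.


c = 6/31 = 0.193548; √c = 0.439941.
λ_− = σ² (1 − √c)² = 3 · (1 − 0.439941)² = 3 · (0.560059)² = 0.940997.
λ_+ = σ² (1 + √c)² = 3 · (1 + 0.439941)² = 3 · (1.439941)² = 6.220293.

Rounded to 4 decimal places: λ_− ≈ 0.9410, λ_+ ≈ 6.2203.


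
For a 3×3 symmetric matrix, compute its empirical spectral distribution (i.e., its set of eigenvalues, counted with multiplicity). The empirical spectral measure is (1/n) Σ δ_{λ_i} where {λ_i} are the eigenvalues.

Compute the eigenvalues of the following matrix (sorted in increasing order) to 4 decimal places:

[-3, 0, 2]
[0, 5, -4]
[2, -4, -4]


Since M is real symmetric, all three eigenvalues are real; they are the roots of det(λI − M) = λ³ − (tr M) λ² + s λ − det M, where s is the sum of the principal 2×2 minors.
tr M = -3 + 5 + (-4) = -2.
s = ((-3)·5 − 0²) + ((-3)·(-4) − 2²) + (5·(-4) − (-4)²) = -15 + 8 + (-36) = -43.
det M (expand along row 1) = (-3)·(-36) − 0·8 + 2·(-10) = 88.
Characteristic polynomial: λ³ + 2λ² − 43λ − 88 = 0.
Substitute λ = y + (tr M)/3 = y − 0.666667 to remove the quadratic term: y³ + p·y + q = 0 with p = s − (tr M)²/3 = -44.333333 and q = −2(tr M)³/27 + (tr M)·s/3 − det M = -58.740741.
Three real roots ⇒ use the trigonometric (Viète) form: r = 2√(−p/3) = 7.688375, φ = arccos(3q/(p·r)) = arccos(0.517006) = 1.027447 rad.
y_k = r·cos(φ/3 − 2πk/3) for k = 0, 1, 2 gives y = 7.241865, -1.384892, -5.856973.
λ_k = y_k − 0.666667 gives λ = 6.5752, -2.0516, -6.5236 (check: the sum is -2.0000 = tr M).

Eigenvalues sorted in increasing order: [-6.5236, -2.0516, 6.5752].


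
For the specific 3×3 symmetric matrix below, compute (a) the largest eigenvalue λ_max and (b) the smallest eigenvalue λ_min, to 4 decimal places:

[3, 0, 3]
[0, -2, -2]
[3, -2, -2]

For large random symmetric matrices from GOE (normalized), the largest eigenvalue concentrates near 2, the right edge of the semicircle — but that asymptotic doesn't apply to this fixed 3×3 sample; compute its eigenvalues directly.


Since M is real symmetric, all three eigenvalues are real; they are the roots of det(λI − M) = λ³ − (tr M) λ² + s λ − det M, where s is the sum of the principal 2×2 minors.
tr M = 3 + (-2) + (-2) = -1.
s = (3·(-2) − 0²) + (3·(-2) − 3²) + ((-2)·(-2) − (-2)²) = -6 + (-15) + 0 = -21.
det M (expand along row 1) = 3·0 − 0·6 + 3·6 = 18.
Characteristic polynomial: λ³ + λ² − 21λ − 18 = 0.
Substitute λ = y + (tr M)/3 = y − 0.333333 to remove the quadratic term: y³ + p·y + q = 0 with p = s − (tr M)²/3 = -21.333333 and q = −2(tr M)³/27 + (tr M)·s/3 − det M = -10.925926.
Three real roots ⇒ use the trigonometric (Viète) form: r = 2√(−p/3) = 5.333333, φ = arccos(3q/(p·r)) = arccos(0.288086) = 1.278569 rad.
y_k = r·cos(φ/3 − 2πk/3) for k = 0, 1, 2 gives y = 4.856254, -0.518694, -4.337560.
λ_k = y_k − 0.333333 gives λ = 4.5229, -0.8520, -4.6709 (check: the sum is -1.0000 = tr M).

Hence λ_max = 4.5229 and λ_min = -4.6709.


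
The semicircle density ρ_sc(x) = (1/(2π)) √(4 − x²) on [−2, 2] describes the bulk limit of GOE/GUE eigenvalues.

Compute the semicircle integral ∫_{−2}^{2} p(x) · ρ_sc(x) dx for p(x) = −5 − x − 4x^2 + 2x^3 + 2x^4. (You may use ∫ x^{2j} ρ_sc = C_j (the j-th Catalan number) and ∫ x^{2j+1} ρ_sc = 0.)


Write p(x) = Σ a_i x^i, split into monomials and integrate each against ρ_sc separately.
Using ∫ x^{2j} ρ_sc = C_j = (1/(j+1)) C(2j, j) (Catalan numbers) and ∫ x^{2j+1} ρ_sc = 0 (odd monomials vanish by symmetry):
  i = 0 (even): a_0 · C_{0} = -5 · 1 = -5
  i = 1 (odd): ∫ x^1 ρ_sc = 0 (vanishes)
  i = 2 (even): a_2 · C_{1} = -4 · 1 = -4
  i = 3 (odd): ∫ x^3 ρ_sc = 0 (vanishes)
  i = 4 (even): a_4 · C_{2} = 2 · 2 = 4

Summing the contributions: ∫_{−2}^{2} p(x) ρ_sc(x) dx = (-5) + (-4) + 4 = -5.


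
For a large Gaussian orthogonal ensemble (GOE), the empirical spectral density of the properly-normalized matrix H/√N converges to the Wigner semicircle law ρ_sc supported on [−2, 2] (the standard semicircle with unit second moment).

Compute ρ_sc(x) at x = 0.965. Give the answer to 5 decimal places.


ρ_sc(x) = (1/(2π)) √(4 − x²). With x = 0.965:
  4 − x² = 4 − (0.965)² = 4 − 0.931225 = 3.068775.
  √(4 − x²) = 1.751792.
  1/(2π) = 0.159155.
  ρ_sc(0.965) = 0.159155 · 1.751792 = 0.278806.

Rounded to 5 decimal places: ρ_sc(0.965) ≈ 0.27881.


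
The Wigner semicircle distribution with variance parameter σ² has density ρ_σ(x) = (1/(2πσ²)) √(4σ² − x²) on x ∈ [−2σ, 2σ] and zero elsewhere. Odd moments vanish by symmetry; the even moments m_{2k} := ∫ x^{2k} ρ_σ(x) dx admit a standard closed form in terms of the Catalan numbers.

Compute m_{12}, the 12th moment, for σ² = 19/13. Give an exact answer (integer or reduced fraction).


By the scaled semicircle moment identity, m_{2k} = σ^{2k} · C_k with k = 6.
C_6 = (1/(k+1)) · C(2k, k) = (1/7) · C(12, 6) = (1/7) · 924 = 132.
σ^{2k} = (σ²)^k = (19/13)^6 = 47045881/4826809.

Therefore m_{12} = σ^{12} · C_6 = (47045881/4826809) · 132 = 6210056292/4826809.


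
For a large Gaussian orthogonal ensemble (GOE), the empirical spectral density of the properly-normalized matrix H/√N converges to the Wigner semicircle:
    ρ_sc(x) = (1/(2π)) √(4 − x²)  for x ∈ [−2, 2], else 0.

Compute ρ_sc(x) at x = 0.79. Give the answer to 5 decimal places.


ρ_sc(x) = (1/(2π)) √(4 − x²). With x = 0.79:
  4 − x² = 4 − (0.79)² = 4 − 0.624100 = 3.375900.
  √(4 − x²) = 1.837362.
  1/(2π) = 0.159155.
  ρ_sc(0.79) = 0.159155 · 1.837362 = 0.292425.

Rounded to 5 decimal places: ρ_sc(0.79) ≈ 0.29243.


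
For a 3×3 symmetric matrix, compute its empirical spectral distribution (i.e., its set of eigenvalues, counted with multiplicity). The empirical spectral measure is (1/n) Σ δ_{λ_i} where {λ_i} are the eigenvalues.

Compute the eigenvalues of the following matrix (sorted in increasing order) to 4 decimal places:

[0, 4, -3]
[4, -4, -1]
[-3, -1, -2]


Since M is real symmetric, all three eigenvalues are real; they are the roots of det(λI − M) = λ³ − (tr M) λ² + s λ − det M, where s is the sum of the principal 2×2 minors.
tr M = 0 + (-4) + (-2) = -6.
s = (0·(-4) − 4²) + (0·(-2) − (-3)²) + ((-4)·(-2) − (-1)²) = -16 + (-9) + 7 = -18.
det M (expand along row 1) = 0·7 − 4·(-11) + (-3)·(-16) = 92.
Characteristic polynomial: λ³ + 6λ² − 18λ − 92 = 0.
Substitute λ = y + (tr M)/3 = y − 2.000000 to remove the quadratic term: y³ + p·y + q = 0 with p = s − (tr M)²/3 = -30.000000 and q = −2(tr M)³/27 + (tr M)·s/3 − det M = -40.000000.
Three real roots ⇒ use the trigonometric (Viète) form: r = 2√(−p/3) = 6.324555, φ = arccos(3q/(p·r)) = arccos(0.632456) = 0.886077 rad.
y_k = r·cos(φ/3 − 2πk/3) for k = 0, 1, 2 gives y = 6.050687, -1.431015, -4.619673.
λ_k = y_k − 2.000000 gives λ = 4.0507, -3.4310, -6.6197 (check: the sum is -6.0000 = tr M).

Eigenvalues sorted in increasing order: [-6.6197, -3.4310, 4.0507].


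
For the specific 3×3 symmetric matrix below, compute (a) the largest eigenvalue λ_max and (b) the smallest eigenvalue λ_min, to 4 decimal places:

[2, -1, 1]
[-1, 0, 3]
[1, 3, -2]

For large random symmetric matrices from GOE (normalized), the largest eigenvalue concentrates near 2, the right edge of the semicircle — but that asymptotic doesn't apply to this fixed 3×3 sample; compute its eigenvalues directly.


Since M is real symmetric, all three eigenvalues are real; they are the roots of det(λI − M) = λ³ − (tr M) λ² + s λ − det M, where s is the sum of the principal 2×2 minors.
tr M = 2 + 0 + (-2) = 0.
s = (2·0 − (-1)²) + (2·(-2) − 1²) + (0·(-2) − 3²) = -1 + (-5) + (-9) = -15.
det M (expand along row 1) = 2·(-9) − (-1)·(-1) + 1·(-3) = -22.
Characteristic polynomial: λ³ − 15λ + 22 = 0.
Substitute λ = y + (tr M)/3 = y + 0.000000 to remove the quadratic term: y³ + p·y + q = 0 with p = s − (tr M)²/3 = -15.000000 and q = −2(tr M)³/27 + (tr M)·s/3 − det M = 22.000000.
Three real roots ⇒ use the trigonometric (Viète) form: r = 2√(−p/3) = 4.472136, φ = arccos(3q/(p·r)) = arccos(-0.983870) = 2.961739 rad.
y_k = r·cos(φ/3 − 2πk/3) for k = 0, 1, 2 gives y = 2.464102, 2.000000, -4.464102.
λ_k = y_k + 0.000000 gives λ = 2.4641, 2.0000, -4.4641 (check: the sum is 0.0000 = tr M).

Hence λ_max = 2.4641 and λ_min = -4.4641.


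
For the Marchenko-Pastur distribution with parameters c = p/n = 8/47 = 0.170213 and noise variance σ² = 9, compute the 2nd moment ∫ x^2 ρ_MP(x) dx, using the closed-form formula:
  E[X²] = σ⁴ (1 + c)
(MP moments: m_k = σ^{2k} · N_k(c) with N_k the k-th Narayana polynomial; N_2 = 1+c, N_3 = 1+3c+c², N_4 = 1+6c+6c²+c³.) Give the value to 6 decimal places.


E[X²] = σ⁴ (1 + c) (second MP moment). With σ² = 9 (so σ⁴ = 81) and c = 8/47 = 0.170213: E[X²] = 81 · (1 + 0.170213) = 81 · 1.170213.

So E[X^2] = 94.787234.


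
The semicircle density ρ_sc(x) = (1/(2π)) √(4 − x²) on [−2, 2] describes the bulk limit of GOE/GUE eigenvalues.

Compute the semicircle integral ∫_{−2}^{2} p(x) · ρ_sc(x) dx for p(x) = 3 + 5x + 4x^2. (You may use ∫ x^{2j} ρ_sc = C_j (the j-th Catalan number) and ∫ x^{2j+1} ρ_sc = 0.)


Write p(x) = Σ a_i x^i, split into monomials and integrate each against ρ_sc separately.
Using ∫ x^{2j} ρ_sc = C_j = (1/(j+1)) C(2j, j) (Catalan numbers) and ∫ x^{2j+1} ρ_sc = 0 (odd monomials vanish by symmetry):
  i = 0 (even): a_0 · C_{0} = 3 · 1 = 3
  i = 1 (odd): ∫ x^1 ρ_sc = 0 (vanishes)
  i = 2 (even): a_2 · C_{1} = 4 · 1 = 4

Summing the contributions: ∫_{−2}^{2} p(x) ρ_sc(x) dx = 3 + 4 = 7.


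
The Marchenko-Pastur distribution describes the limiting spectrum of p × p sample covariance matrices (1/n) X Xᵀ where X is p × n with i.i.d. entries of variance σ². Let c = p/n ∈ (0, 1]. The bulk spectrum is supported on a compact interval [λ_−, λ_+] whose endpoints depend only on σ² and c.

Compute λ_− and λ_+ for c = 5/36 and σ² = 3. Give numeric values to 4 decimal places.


c = 5/36 = 0.138889; √c = 0.372678.
λ_− = σ² (1 − √c)² = 3 · (1 − 0.372678)² = 3 · (0.627322)² = 1.180599.
λ_+ = σ² (1 + √c)² = 3 · (1 + 0.372678)² = 3 · (1.372678)² = 5.652735.

Rounded to 4 decimal places: λ_− ≈ 1.1806, λ_+ ≈ 5.6527.


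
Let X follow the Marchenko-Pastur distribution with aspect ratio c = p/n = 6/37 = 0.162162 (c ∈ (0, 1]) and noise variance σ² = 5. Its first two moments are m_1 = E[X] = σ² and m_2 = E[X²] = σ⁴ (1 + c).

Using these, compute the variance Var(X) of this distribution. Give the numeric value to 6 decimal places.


m_1 = E[X] = σ² = 5, so m_1² = 25.
m_2 = E[X²] = σ⁴ (1 + c) = 25 · (1 + 0.162162) = 25 · 1.162162 = 29.054054.
(Note m_2 − m_1² simplifies to c · σ⁴ = 0.162162 · 25.)

Var(X) = m_2 − m_1² = 29.054054 − 25 = 4.054054.


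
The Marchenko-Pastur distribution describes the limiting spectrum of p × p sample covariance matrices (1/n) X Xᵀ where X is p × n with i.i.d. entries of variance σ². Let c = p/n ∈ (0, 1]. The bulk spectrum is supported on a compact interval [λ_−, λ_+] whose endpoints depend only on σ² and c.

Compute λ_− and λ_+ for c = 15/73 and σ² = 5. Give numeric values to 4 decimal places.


c = 15/73 = 0.205479; √c = 0.453298.
λ_− = σ² (1 − √c)² = 5 · (1 − 0.453298)² = 5 · (0.546702)² = 1.494413.
λ_+ = σ² (1 + √c)² = 5 · (1 + 0.453298)² = 5 · (1.453298)² = 10.560381.

Rounded to 4 decimal places: λ_− ≈ 1.4944, λ_+ ≈ 10.5604.


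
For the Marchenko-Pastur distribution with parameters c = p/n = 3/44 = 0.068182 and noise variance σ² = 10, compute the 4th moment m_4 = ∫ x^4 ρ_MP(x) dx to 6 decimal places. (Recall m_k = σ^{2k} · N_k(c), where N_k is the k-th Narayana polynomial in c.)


E[X⁴] = σ⁸ (1 + 6c + 6c² + c³) (fourth MP moment). With σ² = 10 (so σ⁸ = 10000) and c = 3/44 = 0.068182: E[X⁴] = 10000 · (1 + 6·0.068182 + 6·(0.068182)² + (0.068182)³) = 10000 · 1.437300.

So E[X^4] = 14373.004320.


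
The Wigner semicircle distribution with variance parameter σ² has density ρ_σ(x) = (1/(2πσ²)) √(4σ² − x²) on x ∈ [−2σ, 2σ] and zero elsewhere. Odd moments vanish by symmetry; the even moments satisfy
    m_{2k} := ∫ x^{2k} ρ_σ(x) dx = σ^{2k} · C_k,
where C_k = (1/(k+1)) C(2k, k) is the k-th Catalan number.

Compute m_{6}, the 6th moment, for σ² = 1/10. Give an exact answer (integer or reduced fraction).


By the scaled semicircle moment identity, m_{2k} = σ^{2k} · C_k with k = 3.
C_3 = (1/(k+1)) · C(2k, k) = (1/4) · C(6, 3) = (1/4) · 20 = 5.
σ^{2k} = (σ²)^k = (1/10)^3 = 1/1000.

Therefore m_{6} = σ^{6} · C_3 = (1/1000) · 5 = 1/200.


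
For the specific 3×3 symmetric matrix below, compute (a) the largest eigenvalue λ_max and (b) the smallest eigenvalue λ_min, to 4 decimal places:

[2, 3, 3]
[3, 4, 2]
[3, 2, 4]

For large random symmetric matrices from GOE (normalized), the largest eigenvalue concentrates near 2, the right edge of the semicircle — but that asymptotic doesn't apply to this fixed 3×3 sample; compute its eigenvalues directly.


Since M is real symmetric, all three eigenvalues are real; they are the roots of det(λI − M) = λ³ − (tr M) λ² + s λ − det M, where s is the sum of the principal 2×2 minors.
tr M = 2 + 4 + 4 = 10.
s = (2·4 − 3²) + (2·4 − 3²) + (4·4 − 2²) = -1 + (-1) + 12 = 10.
det M (expand along row 1) = 2·12 − 3·6 + 3·(-6) = -12.
Characteristic polynomial: λ³ − 10λ² + 10λ + 12 = 0.
Substitute λ = y + (tr M)/3 = y + 3.333333 to remove the quadratic term: y³ + p·y + q = 0 with p = s − (tr M)²/3 = -23.333333 and q = −2(tr M)³/27 + (tr M)·s/3 − det M = -28.740741.
Three real roots ⇒ use the trigonometric (Viète) form: r = 2√(−p/3) = 5.577734, φ = arccos(3q/(p·r)) = arccos(0.662498) = 0.846647 rad.
y_k = r·cos(φ/3 − 2πk/3) for k = 0, 1, 2 gives y = 5.357082, -1.333333, -4.023749.
λ_k = y_k + 3.333333 gives λ = 8.6904, 2.0000, -0.6904 (check: the sum is 10.0000 = tr M).

Hence λ_max = 8.6904 and λ_min = -0.6904.


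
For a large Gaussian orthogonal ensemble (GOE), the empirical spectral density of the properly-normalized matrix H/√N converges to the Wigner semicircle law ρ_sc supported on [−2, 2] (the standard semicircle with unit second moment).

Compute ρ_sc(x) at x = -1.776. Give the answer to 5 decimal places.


ρ_sc(x) = (1/(2π)) √(4 − x²). With x = -1.776:
  4 − x² = 4 − (-1.776)² = 4 − 3.154176 = 0.845824.
  √(4 − x²) = 0.919687.
  1/(2π) = 0.159155.
  ρ_sc(-1.776) = 0.159155 · 0.919687 = 0.146373.

Rounded to 5 decimal places: ρ_sc(-1.776) ≈ 0.14637.


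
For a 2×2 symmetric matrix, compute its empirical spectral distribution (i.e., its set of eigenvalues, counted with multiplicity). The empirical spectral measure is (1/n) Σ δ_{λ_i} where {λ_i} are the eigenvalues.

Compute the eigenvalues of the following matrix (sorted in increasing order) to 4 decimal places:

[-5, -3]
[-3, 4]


Since M is real symmetric, both eigenvalues are real; they are the roots of det(λI − M) = λ² − (tr M) λ + det M.
tr M = -5 + 4 = -1.
det M = (-5)·4 − (-3)² = -20 − 9 = -29.
Characteristic polynomial: λ² + λ − 29 = 0.
Discriminant Δ = (tr M)² − 4·det M = 1 − (-116) = 117; √Δ = 10.816654.
λ = (tr M ± √Δ)/2 = (-1 ± 10.816654)/2, giving (tr M − √Δ)/2 = -5.9083 and (tr M + √Δ)/2 = 4.9083.

Eigenvalues sorted in increasing order: [-5.9083, 4.9083].


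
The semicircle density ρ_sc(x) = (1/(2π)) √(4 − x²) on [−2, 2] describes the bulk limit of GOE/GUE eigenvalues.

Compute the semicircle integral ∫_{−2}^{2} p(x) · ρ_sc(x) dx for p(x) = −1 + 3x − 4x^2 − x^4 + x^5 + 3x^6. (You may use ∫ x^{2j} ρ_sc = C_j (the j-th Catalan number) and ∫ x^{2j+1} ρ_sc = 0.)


Write p(x) = Σ a_i x^i, split into monomials and integrate each against ρ_sc separately.
Using ∫ x^{2j} ρ_sc = C_j = (1/(j+1)) C(2j, j) (Catalan numbers) and ∫ x^{2j+1} ρ_sc = 0 (odd monomials vanish by symmetry):
  i = 0 (even): a_0 · C_{0} = -1 · 1 = -1
  i = 1 (odd): ∫ x^1 ρ_sc = 0 (vanishes)
  i = 2 (even): a_2 · C_{1} = -4 · 1 = -4
  i = 4 (even): a_4 · C_{2} = -1 · 2 = -2
  i = 5 (odd): ∫ x^5 ρ_sc = 0 (vanishes)
  i = 6 (even): a_6 · C_{3} = 3 · 5 = 15

Summing the contributions: ∫_{−2}^{2} p(x) ρ_sc(x) dx = (-1) + (-4) + (-2) + 15 = 8.


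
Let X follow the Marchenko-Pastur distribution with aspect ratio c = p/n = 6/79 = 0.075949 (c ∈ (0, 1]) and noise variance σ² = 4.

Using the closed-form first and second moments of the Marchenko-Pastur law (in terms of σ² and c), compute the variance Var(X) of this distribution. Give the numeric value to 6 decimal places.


Recall the MP moments m_1 = E[X] = σ² and m_2 = E[X²] = σ⁴ (1 + c).
m_1 = E[X] = σ² = 4, so m_1² = 16.
m_2 = E[X²] = σ⁴ (1 + c) = 16 · (1 + 0.075949) = 16 · 1.075949 = 17.215190.
(Note m_2 − m_1² simplifies to c · σ⁴ = 0.075949 · 16.)

Var(X) = m_2 − m_1² = 17.215190 − 16 = 1.215190.


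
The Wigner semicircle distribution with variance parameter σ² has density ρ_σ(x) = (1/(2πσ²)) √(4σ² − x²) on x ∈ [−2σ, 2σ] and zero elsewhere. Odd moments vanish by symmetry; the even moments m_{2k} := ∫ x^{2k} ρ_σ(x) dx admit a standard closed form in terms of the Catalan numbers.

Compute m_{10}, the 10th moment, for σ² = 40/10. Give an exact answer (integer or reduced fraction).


By the scaled semicircle moment identity, m_{2k} = σ^{2k} · C_k with k = 5.
C_5 = (1/(k+1)) · C(2k, k) = (1/6) · C(10, 5) = (1/6) · 252 = 42.
σ^{2k} = (σ²)^k = (40/10)^5 = 1024.

Therefore m_{10} = σ^{10} · C_5 = 1024 · 42 = 43008.


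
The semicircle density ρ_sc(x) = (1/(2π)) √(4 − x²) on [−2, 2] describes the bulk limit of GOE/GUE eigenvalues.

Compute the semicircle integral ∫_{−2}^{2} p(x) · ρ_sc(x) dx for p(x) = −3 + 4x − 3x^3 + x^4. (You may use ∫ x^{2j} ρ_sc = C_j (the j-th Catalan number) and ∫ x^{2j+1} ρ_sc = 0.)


Write p(x) = Σ a_i x^i, split into monomials and integrate each against ρ_sc separately.
Using ∫ x^{2j} ρ_sc = C_j = (1/(j+1)) C(2j, j) (Catalan numbers) and ∫ x^{2j+1} ρ_sc = 0 (odd monomials vanish by symmetry):
  i = 0 (even): a_0 · C_{0} = -3 · 1 = -3
  i = 1 (odd): ∫ x^1 ρ_sc = 0 (vanishes)
  i = 3 (odd): ∫ x^3 ρ_sc = 0 (vanishes)
  i = 4 (even): a_4 · C_{2} = 1 · 2 = 2

Summing the contributions: ∫_{−2}^{2} p(x) ρ_sc(x) dx = (-3) + 2 = -1.


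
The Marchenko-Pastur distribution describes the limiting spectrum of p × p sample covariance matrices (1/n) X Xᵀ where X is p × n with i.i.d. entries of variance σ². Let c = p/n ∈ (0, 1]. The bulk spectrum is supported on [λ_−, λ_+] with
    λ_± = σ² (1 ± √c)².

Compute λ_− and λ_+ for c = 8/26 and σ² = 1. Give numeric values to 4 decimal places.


c = 8/26 = 0.307692; √c = 0.554700.
λ_− = σ² (1 − √c)² = 1 · (1 − 0.554700)² = 1 · (0.445300)² = 0.198292.
λ_+ = σ² (1 + √c)² = 1 · (1 + 0.554700)² = 1 · (1.554700)² = 2.417093.

Rounded to 4 decimal places: λ_− ≈ 0.1983, λ_+ ≈ 2.4171.


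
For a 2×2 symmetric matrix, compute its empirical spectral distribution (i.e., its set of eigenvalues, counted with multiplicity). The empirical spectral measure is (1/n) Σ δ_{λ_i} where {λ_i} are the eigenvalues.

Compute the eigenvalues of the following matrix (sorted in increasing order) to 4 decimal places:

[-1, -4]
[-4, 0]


Since M is real symmetric, both eigenvalues are real; they are the roots of det(λI − M) = λ² − (tr M) λ + det M.
tr M = -1 + 0 = -1.
det M = (-1)·0 − (-4)² = 0 − 16 = -16.
Characteristic polynomial: λ² + λ − 16 = 0.
Discriminant Δ = (tr M)² − 4·det M = 1 − (-64) = 65; √Δ = 8.062258.
λ = (tr M ± √Δ)/2 = (-1 ± 8.062258)/2, giving (tr M − √Δ)/2 = -4.5311 and (tr M + √Δ)/2 = 3.5311.

Eigenvalues sorted in increasing order: [-4.5311, 3.5311].


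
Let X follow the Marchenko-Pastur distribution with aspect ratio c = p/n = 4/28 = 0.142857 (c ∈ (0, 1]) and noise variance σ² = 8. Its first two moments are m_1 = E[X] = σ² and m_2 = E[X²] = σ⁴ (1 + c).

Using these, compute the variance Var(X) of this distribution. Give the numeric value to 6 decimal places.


m_1 = E[X] = σ² = 8, so m_1² = 64.
m_2 = E[X²] = σ⁴ (1 + c) = 64 · (1 + 0.142857) = 64 · 1.142857 = 73.142857.
(Note m_2 − m_1² simplifies to c · σ⁴ = 0.142857 · 64.)

Var(X) = m_2 − m_1² = 73.142857 − 64 = 9.142857.


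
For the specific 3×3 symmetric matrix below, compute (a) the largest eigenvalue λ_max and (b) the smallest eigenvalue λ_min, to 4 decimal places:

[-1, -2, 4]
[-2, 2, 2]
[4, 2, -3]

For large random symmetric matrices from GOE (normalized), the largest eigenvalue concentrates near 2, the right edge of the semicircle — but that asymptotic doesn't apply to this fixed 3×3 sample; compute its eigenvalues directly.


Since M is real symmetric, all three eigenvalues are real; they are the roots of det(λI − M) = λ³ − (tr M) λ² + s λ − det M, where s is the sum of the principal 2×2 minors.
tr M = -1 + 2 + (-3) = -2.
s = ((-1)·2 − (-2)²) + ((-1)·(-3) − 4²) + (2·(-3) − 2²) = -6 + (-13) + (-10) = -29.
det M (expand along row 1) = (-1)·(-10) − (-2)·(-2) + 4·(-12) = -42.
Characteristic polynomial: λ³ + 2λ² − 29λ + 42 = 0.
Substitute λ = y + (tr M)/3 = y − 0.666667 to remove the quadratic term: y³ + p·y + q = 0 with p = s − (tr M)²/3 = -30.333333 and q = −2(tr M)³/27 + (tr M)·s/3 − det M = 61.925926.
Three real roots ⇒ use the trigonometric (Viète) form: r = 2√(−p/3) = 6.359595, φ = arccos(3q/(p·r)) = arccos(-0.963040) = 2.868865 rad.
y_k = r·cos(φ/3 − 2πk/3) for k = 0, 1, 2 gives y = 3.666667, 2.666667, -6.333333.
λ_k = y_k − 0.666667 gives λ = 3.0000, 2.0000, -7.0000 (check: the sum is -2.0000 = tr M).

Hence λ_max = 3.0000 and λ_min = -7.0000.


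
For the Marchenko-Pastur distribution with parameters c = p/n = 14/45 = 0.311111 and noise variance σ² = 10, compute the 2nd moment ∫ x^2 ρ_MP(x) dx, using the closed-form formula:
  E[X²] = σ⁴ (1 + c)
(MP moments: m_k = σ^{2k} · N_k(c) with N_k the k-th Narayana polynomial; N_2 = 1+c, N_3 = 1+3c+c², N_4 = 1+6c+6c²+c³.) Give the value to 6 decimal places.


E[X²] = σ⁴ (1 + c) (second MP moment). With σ² = 10 (so σ⁴ = 100) and c = 14/45 = 0.311111: E[X²] = 100 · (1 + 0.311111) = 100 · 1.311111.

So E[X^2] = 131.111111.


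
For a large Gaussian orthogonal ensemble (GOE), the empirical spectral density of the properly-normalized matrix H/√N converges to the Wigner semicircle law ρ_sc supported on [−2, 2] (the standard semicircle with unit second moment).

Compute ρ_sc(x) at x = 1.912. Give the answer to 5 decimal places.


ρ_sc(x) = (1/(2π)) √(4 − x²). With x = 1.912:
  4 − x² = 4 − (1.912)² = 4 − 3.655744 = 0.344256.
  √(4 − x²) = 0.586733.
  1/(2π) = 0.159155.
  ρ_sc(1.912) = 0.159155 · 0.586733 = 0.093382.

Rounded to 5 decimal places: ρ_sc(1.912) ≈ 0.09338.
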